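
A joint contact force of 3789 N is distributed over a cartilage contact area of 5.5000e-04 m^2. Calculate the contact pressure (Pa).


P = F / A
P = 3789 / 5.5000e-04
P = 6.8891e+06


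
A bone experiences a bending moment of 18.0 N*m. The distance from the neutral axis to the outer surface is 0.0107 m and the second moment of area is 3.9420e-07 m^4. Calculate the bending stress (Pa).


sigma = M * c / I
sigma = 18.0 * 0.0107 / 3.9420e-07
M * c = 0.1926
sigma = 488584.4749


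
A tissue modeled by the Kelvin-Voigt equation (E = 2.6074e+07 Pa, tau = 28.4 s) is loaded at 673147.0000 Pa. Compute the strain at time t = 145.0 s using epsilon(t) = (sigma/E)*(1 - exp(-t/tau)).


epsilon(t) = (sigma/E) * (1 - exp(-t/tau))
sigma/E = 673147.0000 / 2.6074e+07 = 0.0258
exp(-t/tau) = exp(-145.0 / 28.4) = 0.0061
epsilon = 0.0258 * (1 - 0.0061)
epsilon = 0.0257


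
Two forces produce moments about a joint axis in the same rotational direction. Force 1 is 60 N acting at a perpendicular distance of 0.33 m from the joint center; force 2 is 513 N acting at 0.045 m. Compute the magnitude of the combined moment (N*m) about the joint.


M = F1 * d1 + F2 * d2
M = 60 * 0.33 + 513 * 0.045
M = 19.8000 + 23.0850
M = 42.8850


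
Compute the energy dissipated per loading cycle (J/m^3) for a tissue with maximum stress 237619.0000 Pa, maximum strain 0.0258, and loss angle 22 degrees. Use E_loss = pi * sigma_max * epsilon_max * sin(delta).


E_loss = pi * sigma_max * epsilon_max * sin(delta)
delta = 22 deg = 0.3840 rad
sin(delta) = 0.3746
E_loss = pi * 237619.0000 * 0.0258 * 0.3746
E_loss = 7214.8309


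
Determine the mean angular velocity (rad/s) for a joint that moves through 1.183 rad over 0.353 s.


omega = delta_theta / delta_t
omega = 1.183 / 0.353
omega = 3.3513


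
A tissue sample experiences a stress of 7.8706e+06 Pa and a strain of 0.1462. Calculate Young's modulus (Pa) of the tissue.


E = stress / strain
E = 7.8706e+06 / 0.1462
E = 5.3834e+07


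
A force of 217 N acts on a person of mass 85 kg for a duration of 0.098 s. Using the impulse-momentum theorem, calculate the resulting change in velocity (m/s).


J = F * dt = 217 * 0.098 = 21.2660 N*s
delta_v = J / m
delta_v = 21.2660 / 85
delta_v = 0.2502


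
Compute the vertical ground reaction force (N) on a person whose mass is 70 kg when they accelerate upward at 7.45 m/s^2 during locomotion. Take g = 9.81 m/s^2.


GRF = m * (g + a)
GRF = 70 * (9.81 + 7.45)
GRF = 70 * 17.2600
GRF = 1208.2000


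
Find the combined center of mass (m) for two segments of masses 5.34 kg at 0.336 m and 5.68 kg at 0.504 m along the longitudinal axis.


COM = (m1*x1 + m2*x2) / (m1 + m2)
COM = (5.34*0.336 + 5.68*0.504) / (5.34 + 5.68)
Numerator = 4.6570
Denominator = 11.0200
COM = 0.4226


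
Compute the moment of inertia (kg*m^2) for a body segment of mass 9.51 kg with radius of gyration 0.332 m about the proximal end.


I = m * k^2
I = 9.51 * 0.332^2
k^2 = 0.1102
I = 1.0482


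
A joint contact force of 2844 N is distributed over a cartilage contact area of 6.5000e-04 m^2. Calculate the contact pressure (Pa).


P = F / A
P = 2844 / 6.5000e-04
P = 4.3754e+06


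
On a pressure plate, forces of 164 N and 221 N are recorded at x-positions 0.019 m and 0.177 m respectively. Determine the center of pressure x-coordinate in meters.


COP_x = (F1*x1 + F2*x2) / (F1 + F2)
COP_x = (164*0.019 + 221*0.177) / (164 + 221)
Numerator = 42.2330
Denominator = 385
COP_x = 0.1097


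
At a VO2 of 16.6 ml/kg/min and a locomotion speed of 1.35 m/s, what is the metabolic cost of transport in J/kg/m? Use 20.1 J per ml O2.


Power per kg = VO2 * 20.1 / 60
Power per kg = 16.6 * 20.1 / 60 = 5.5610 W/kg
Cost = power_per_kg / speed
Cost = 5.5610 / 1.35
Cost = 4.1193


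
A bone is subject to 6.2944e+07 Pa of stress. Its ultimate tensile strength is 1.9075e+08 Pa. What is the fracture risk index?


FRI = applied / ultimate
FRI = 6.2944e+07 / 1.9075e+08
FRI = 0.3300


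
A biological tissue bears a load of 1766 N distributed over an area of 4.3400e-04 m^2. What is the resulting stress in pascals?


stress = F / A
stress = 1766 / 4.3400e-04
stress = 4.0691e+06


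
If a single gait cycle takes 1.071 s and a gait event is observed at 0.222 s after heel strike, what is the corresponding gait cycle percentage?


pct = (event_time / cycle_time) * 100
pct = (0.222 / 1.071) * 100
ratio = 0.2073
pct = 20.7283


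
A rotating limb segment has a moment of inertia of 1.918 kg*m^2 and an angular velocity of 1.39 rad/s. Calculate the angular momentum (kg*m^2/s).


L = I * omega
L = 1.918 * 1.39
L = 2.6660


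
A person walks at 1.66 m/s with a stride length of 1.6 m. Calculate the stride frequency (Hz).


f = v / stride_length
f = 1.66 / 1.6
f = 1.0375


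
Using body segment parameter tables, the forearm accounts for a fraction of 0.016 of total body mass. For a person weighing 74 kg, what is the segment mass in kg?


m_segment = body_mass * fraction
m_segment = 74 * 0.016
m_segment = 1.1840


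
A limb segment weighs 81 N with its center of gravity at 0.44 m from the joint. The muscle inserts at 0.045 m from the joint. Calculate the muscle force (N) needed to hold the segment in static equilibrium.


F_muscle = W * d_load / d_muscle
F_muscle = 81 * 0.44 / 0.045
Numerator = 35.6400
F_muscle = 792.0000


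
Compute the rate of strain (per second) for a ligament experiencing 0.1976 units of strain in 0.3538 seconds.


strain_rate = delta_strain / delta_t
strain_rate = 0.1976 / 0.3538
strain_rate = 0.5585


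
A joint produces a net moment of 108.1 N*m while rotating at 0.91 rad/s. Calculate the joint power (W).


P = M * omega
P = 108.1 * 0.91
P = 98.3710


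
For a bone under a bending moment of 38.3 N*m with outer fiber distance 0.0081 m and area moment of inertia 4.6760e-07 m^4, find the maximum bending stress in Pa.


sigma = M * c / I
sigma = 38.3 * 0.0081 / 4.6760e-07
M * c = 0.3102
sigma = 663451.6681


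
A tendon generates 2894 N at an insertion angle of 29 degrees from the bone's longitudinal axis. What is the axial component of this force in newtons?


F_eff = F_tendon * cos(theta)
theta = 29 deg = 0.5061 rad
cos(theta) = 0.8746
F_eff = 2894 * 0.8746
F_eff = 2531.1494


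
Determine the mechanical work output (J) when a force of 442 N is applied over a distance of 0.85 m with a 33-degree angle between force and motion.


W = F * d * cos(theta)
theta = 33 deg = 0.5760 rad
cos(theta) = 0.8387
W = 442 * 0.85 * 0.8387
W = 315.0885


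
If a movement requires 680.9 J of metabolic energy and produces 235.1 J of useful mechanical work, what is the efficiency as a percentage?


eta = (W_mech / E_meta) * 100
eta = (235.1 / 680.9) * 100
ratio = 0.3453
eta = 34.5278


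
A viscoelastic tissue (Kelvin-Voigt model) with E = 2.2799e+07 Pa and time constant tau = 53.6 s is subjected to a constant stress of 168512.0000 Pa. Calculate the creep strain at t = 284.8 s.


epsilon(t) = (sigma/E) * (1 - exp(-t/tau))
sigma/E = 168512.0000 / 2.2799e+07 = 0.0074
exp(-t/tau) = exp(-284.8 / 53.6) = 0.0049
epsilon = 0.0074 * (1 - 0.0049)
epsilon = 0.0074


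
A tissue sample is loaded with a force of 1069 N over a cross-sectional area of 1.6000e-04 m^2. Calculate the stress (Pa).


stress = F / A
stress = 1069 / 1.6000e-04
stress = 6.6812e+06


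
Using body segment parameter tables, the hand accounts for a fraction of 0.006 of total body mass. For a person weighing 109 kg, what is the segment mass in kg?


m_segment = body_mass * fraction
m_segment = 109 * 0.006
m_segment = 0.6540


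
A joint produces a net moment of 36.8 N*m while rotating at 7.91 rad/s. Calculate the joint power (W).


P = M * omega
P = 36.8 * 7.91
P = 291.0880


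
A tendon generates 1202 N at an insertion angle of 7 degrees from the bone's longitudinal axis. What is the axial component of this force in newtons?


F_eff = F_tendon * cos(theta)
theta = 7 deg = 0.1222 rad
cos(theta) = 0.9925
F_eff = 1202 * 0.9925
F_eff = 1193.0405


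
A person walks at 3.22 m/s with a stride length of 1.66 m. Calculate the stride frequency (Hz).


f = v / stride_length
f = 3.22 / 1.66
f = 1.9398


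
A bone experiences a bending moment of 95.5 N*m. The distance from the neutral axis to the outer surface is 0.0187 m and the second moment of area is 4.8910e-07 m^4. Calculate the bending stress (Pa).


sigma = M * c / I
sigma = 95.5 * 0.0187 / 4.8910e-07
M * c = 1.7859
sigma = 3.6513e+06


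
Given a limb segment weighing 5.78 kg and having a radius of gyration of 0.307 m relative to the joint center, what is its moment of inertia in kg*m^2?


I = m * k^2
I = 5.78 * 0.307^2
k^2 = 0.0942
I = 0.5448


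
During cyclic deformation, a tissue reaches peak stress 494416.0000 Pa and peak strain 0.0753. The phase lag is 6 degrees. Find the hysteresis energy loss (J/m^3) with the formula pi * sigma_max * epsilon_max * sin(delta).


E_loss = pi * sigma_max * epsilon_max * sin(delta)
delta = 6 deg = 0.1047 rad
sin(delta) = 0.1045
E_loss = pi * 494416.0000 * 0.0753 * 0.1045
E_loss = 12225.6492


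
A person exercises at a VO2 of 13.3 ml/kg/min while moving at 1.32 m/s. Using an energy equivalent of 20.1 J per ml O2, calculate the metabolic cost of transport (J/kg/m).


Power per kg = VO2 * 20.1 / 60
Power per kg = 13.3 * 20.1 / 60 = 4.4555 W/kg
Cost = power_per_kg / speed
Cost = 4.4555 / 1.32
Cost = 3.3754


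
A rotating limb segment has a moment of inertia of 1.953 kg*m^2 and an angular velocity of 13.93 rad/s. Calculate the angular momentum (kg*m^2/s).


L = I * omega
L = 1.953 * 13.93
L = 27.2053


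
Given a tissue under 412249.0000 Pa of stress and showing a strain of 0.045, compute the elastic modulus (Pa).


E = stress / strain
E = 412249.0000 / 0.045
E = 9.1611e+06


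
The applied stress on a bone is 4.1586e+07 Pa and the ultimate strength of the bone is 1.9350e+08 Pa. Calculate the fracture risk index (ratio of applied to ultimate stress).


FRI = applied / ultimate
FRI = 4.1586e+07 / 1.9350e+08
FRI = 0.2149


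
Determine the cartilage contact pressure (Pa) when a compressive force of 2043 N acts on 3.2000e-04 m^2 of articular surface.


P = F / A
P = 2043 / 3.2000e-04
P = 6.3844e+06


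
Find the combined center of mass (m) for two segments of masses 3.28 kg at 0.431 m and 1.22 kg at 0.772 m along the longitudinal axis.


COM = (m1*x1 + m2*x2) / (m1 + m2)
COM = (3.28*0.431 + 1.22*0.772) / (3.28 + 1.22)
Numerator = 2.3555
Denominator = 4.5000
COM = 0.5234


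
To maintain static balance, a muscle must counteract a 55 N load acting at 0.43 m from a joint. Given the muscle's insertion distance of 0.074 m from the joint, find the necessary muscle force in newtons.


F_muscle = W * d_load / d_muscle
F_muscle = 55 * 0.43 / 0.074
Numerator = 23.6500
F_muscle = 319.5946


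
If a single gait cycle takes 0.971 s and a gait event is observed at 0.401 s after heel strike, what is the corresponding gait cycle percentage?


pct = (event_time / cycle_time) * 100
pct = (0.401 / 0.971) * 100
ratio = 0.4130
pct = 41.2976


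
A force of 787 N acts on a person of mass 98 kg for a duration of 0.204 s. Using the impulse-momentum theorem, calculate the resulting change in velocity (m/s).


J = F * dt = 787 * 0.204 = 160.5480 N*s
delta_v = J / m
delta_v = 160.5480 / 98
delta_v = 1.6382


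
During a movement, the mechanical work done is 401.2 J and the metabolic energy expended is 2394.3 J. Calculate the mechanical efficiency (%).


eta = (W_mech / E_meta) * 100
eta = (401.2 / 2394.3) * 100
ratio = 0.1676
eta = 16.7565


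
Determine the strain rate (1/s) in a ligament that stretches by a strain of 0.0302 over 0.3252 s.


strain_rate = delta_strain / delta_t
strain_rate = 0.0302 / 0.3252
strain_rate = 0.0929


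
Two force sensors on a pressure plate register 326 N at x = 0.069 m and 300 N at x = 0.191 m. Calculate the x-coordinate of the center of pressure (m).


COP_x = (F1*x1 + F2*x2) / (F1 + F2)
COP_x = (326*0.069 + 300*0.191) / (326 + 300)
Numerator = 79.7940
Denominator = 626
COP_x = 0.1275


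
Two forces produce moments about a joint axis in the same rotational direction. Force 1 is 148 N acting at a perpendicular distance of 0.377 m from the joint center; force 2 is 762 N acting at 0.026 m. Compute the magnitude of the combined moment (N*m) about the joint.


M = F1 * d1 + F2 * d2
M = 148 * 0.377 + 762 * 0.026
M = 55.7960 + 19.8120
M = 75.6080


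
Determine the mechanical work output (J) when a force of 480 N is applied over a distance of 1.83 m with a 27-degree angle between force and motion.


W = F * d * cos(theta)
theta = 27 deg = 0.4712 rad
cos(theta) = 0.8910
W = 480 * 1.83 * 0.8910
W = 782.6601


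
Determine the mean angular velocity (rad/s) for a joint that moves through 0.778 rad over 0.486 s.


omega = delta_theta / delta_t
omega = 0.778 / 0.486
omega = 1.6008


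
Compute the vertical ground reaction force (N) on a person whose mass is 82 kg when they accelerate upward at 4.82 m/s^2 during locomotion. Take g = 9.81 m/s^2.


GRF = m * (g + a)
GRF = 82 * (9.81 + 4.82)
GRF = 82 * 14.6300
GRF = 1199.6600


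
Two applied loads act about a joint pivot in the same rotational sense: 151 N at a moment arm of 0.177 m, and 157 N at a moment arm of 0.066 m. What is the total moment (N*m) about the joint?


M = F1 * d1 + F2 * d2
M = 151 * 0.177 + 157 * 0.066
M = 26.7270 + 10.3620
M = 37.0890


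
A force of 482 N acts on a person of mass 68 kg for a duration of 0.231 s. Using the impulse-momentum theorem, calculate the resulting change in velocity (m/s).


J = F * dt = 482 * 0.231 = 111.3420 N*s
delta_v = J / m
delta_v = 111.3420 / 68
delta_v = 1.6374


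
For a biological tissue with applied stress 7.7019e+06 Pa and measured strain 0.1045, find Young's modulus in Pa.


E = stress / strain
E = 7.7019e+06 / 0.1045
E = 7.3702e+07


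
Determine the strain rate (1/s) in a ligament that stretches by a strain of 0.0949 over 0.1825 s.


strain_rate = delta_strain / delta_t
strain_rate = 0.0949 / 0.1825
strain_rate = 0.5200


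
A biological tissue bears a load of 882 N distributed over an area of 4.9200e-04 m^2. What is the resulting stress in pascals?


stress = F / A
stress = 882 / 4.9200e-04
stress = 1.7927e+06


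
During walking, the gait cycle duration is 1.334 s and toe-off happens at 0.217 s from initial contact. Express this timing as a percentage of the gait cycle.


pct = (event_time / cycle_time) * 100
pct = (0.217 / 1.334) * 100
ratio = 0.1627
pct = 16.2669


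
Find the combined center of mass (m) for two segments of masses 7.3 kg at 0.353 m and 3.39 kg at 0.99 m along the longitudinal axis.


COM = (m1*x1 + m2*x2) / (m1 + m2)
COM = (7.3*0.353 + 3.39*0.99) / (7.3 + 3.39)
Numerator = 5.9330
Denominator = 10.6900
COM = 0.5550


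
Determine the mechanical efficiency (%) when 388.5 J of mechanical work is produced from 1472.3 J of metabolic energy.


eta = (W_mech / E_meta) * 100
eta = (388.5 / 1472.3) * 100
ratio = 0.2639
eta = 26.3873


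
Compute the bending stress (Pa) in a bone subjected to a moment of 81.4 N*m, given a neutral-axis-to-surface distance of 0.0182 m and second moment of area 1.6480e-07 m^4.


sigma = M * c / I
sigma = 81.4 * 0.0182 / 1.6480e-07
M * c = 1.4815
sigma = 8.9896e+06


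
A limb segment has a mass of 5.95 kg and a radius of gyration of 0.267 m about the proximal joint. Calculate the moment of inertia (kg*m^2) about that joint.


I = m * k^2
I = 5.95 * 0.267^2
k^2 = 0.0713
I = 0.4242


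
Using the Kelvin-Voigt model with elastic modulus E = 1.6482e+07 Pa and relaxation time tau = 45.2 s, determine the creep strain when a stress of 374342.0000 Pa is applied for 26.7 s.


epsilon(t) = (sigma/E) * (1 - exp(-t/tau))
sigma/E = 374342.0000 / 1.6482e+07 = 0.0227
exp(-t/tau) = exp(-26.7 / 45.2) = 0.5539
epsilon = 0.0227 * (1 - 0.5539)
epsilon = 0.0101


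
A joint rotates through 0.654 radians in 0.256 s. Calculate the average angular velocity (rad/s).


omega = delta_theta / delta_t
omega = 0.654 / 0.256
omega = 2.5547


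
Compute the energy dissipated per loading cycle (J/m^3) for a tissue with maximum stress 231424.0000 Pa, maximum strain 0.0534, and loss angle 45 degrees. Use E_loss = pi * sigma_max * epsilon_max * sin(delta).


E_loss = pi * sigma_max * epsilon_max * sin(delta)
delta = 45 deg = 0.7854 rad
sin(delta) = 0.7071
E_loss = pi * 231424.0000 * 0.0534 * 0.7071
E_loss = 27452.6661


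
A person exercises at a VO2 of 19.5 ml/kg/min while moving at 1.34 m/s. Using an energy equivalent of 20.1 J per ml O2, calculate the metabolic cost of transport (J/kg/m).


Power per kg = VO2 * 20.1 / 60
Power per kg = 19.5 * 20.1 / 60 = 6.5325 W/kg
Cost = power_per_kg / speed
Cost = 6.5325 / 1.34
Cost = 4.8750


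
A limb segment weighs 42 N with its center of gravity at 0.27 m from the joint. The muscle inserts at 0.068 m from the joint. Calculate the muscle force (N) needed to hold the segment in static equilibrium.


F_muscle = W * d_load / d_muscle
F_muscle = 42 * 0.27 / 0.068
Numerator = 11.3400
F_muscle = 166.7647


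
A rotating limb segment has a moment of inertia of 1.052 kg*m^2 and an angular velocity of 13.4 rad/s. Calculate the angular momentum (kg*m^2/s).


L = I * omega
L = 1.052 * 13.4
L = 14.0968


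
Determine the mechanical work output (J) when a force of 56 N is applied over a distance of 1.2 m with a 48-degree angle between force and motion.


W = F * d * cos(theta)
theta = 48 deg = 0.8378 rad
cos(theta) = 0.6691
W = 56 * 1.2 * 0.6691
W = 44.9656


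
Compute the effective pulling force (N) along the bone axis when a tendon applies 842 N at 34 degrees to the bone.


F_eff = F_tendon * cos(theta)
theta = 34 deg = 0.5934 rad
cos(theta) = 0.8290
F_eff = 842 * 0.8290
F_eff = 698.0496


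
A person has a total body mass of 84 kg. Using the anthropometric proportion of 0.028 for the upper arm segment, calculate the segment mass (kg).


m_segment = body_mass * fraction
m_segment = 84 * 0.028
m_segment = 2.3520


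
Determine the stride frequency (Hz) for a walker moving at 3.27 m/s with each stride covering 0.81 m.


f = v / stride_length
f = 3.27 / 0.81
f = 4.0370


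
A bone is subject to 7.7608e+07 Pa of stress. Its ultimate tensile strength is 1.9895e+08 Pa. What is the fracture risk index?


FRI = applied / ultimate
FRI = 7.7608e+07 / 1.9895e+08
FRI = 0.3901


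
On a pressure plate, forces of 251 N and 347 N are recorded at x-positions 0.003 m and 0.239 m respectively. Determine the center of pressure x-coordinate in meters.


COP_x = (F1*x1 + F2*x2) / (F1 + F2)
COP_x = (251*0.003 + 347*0.239) / (251 + 347)
Numerator = 83.6860
Denominator = 598
COP_x = 0.1399


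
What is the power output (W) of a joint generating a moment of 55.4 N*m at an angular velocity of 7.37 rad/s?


P = M * omega
P = 55.4 * 7.37
P = 408.2980


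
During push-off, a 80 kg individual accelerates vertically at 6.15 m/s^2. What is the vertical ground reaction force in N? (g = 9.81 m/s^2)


GRF = m * (g + a)
GRF = 80 * (9.81 + 6.15)
GRF = 80 * 15.9600
GRF = 1276.8000


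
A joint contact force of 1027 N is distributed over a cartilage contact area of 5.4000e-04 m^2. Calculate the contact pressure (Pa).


P = F / A
P = 1027 / 5.4000e-04
P = 1.9019e+06


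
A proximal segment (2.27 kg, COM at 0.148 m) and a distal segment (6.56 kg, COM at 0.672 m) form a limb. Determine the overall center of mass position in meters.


COM = (m1*x1 + m2*x2) / (m1 + m2)
COM = (2.27*0.148 + 6.56*0.672) / (2.27 + 6.56)
Numerator = 4.7443
Denominator = 8.8300
COM = 0.5373


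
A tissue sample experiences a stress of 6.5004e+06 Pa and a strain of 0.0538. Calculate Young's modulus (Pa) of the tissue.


E = stress / strain
E = 6.5004e+06 / 0.0538
E = 1.2083e+08


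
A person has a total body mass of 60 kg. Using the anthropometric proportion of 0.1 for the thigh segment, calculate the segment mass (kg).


m_segment = body_mass * fraction
m_segment = 60 * 0.1
m_segment = 6.0000


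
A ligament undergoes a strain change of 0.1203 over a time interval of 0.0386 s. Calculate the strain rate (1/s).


strain_rate = delta_strain / delta_t
strain_rate = 0.1203 / 0.0386
strain_rate = 3.1166


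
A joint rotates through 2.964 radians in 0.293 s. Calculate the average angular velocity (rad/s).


omega = delta_theta / delta_t
omega = 2.964 / 0.293
omega = 10.1160


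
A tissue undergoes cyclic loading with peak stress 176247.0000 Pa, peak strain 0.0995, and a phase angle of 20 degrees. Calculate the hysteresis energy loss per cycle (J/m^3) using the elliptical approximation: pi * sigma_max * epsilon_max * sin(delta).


E_loss = pi * sigma_max * epsilon_max * sin(delta)
delta = 20 deg = 0.3491 rad
sin(delta) = 0.3420
E_loss = pi * 176247.0000 * 0.0995 * 0.3420
E_loss = 18842.8405


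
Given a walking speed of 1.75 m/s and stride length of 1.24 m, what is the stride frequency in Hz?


f = v / stride_length
f = 1.75 / 1.24
f = 1.4113


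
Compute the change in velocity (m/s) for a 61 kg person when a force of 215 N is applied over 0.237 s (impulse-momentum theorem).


J = F * dt = 215 * 0.237 = 50.9550 N*s
delta_v = J / m
delta_v = 50.9550 / 61
delta_v = 0.8353


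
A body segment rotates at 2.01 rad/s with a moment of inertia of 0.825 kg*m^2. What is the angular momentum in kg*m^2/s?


L = I * omega
L = 0.825 * 2.01
L = 1.6582


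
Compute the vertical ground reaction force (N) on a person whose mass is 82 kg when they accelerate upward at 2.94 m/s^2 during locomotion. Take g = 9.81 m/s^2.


GRF = m * (g + a)
GRF = 82 * (9.81 + 2.94)
GRF = 82 * 12.7500
GRF = 1045.5000


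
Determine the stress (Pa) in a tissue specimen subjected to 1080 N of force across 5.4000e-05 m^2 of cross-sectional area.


stress = F / A
stress = 1080 / 5.4000e-05
stress = 2.0000e+07


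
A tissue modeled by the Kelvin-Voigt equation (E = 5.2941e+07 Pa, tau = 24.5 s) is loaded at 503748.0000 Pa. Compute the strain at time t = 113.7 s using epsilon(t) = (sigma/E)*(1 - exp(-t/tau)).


epsilon(t) = (sigma/E) * (1 - exp(-t/tau))
sigma/E = 503748.0000 / 5.2941e+07 = 0.0095
exp(-t/tau) = exp(-113.7 / 24.5) = 0.0096
epsilon = 0.0095 * (1 - 0.0096)
epsilon = 0.0094


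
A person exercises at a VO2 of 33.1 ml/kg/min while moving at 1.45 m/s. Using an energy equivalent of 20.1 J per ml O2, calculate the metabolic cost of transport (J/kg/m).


Power per kg = VO2 * 20.1 / 60
Power per kg = 33.1 * 20.1 / 60 = 11.0885 W/kg
Cost = power_per_kg / speed
Cost = 11.0885 / 1.45
Cost = 7.6472


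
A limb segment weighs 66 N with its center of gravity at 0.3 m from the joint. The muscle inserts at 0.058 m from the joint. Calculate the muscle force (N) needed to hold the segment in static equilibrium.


F_muscle = W * d_load / d_muscle
F_muscle = 66 * 0.3 / 0.058
Numerator = 19.8000
F_muscle = 341.3793


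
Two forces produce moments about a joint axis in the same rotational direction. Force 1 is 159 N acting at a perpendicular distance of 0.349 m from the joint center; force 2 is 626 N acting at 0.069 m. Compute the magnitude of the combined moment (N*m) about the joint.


M = F1 * d1 + F2 * d2
M = 159 * 0.349 + 626 * 0.069
M = 55.4910 + 43.1940
M = 98.6850


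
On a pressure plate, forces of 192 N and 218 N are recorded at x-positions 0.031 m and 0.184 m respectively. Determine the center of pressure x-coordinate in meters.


COP_x = (F1*x1 + F2*x2) / (F1 + F2)
COP_x = (192*0.031 + 218*0.184) / (192 + 218)
Numerator = 46.0640
Denominator = 410
COP_x = 0.1124


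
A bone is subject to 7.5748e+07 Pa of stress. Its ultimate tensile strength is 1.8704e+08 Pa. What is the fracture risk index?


FRI = applied / ultimate
FRI = 7.5748e+07 / 1.8704e+08
FRI = 0.4050


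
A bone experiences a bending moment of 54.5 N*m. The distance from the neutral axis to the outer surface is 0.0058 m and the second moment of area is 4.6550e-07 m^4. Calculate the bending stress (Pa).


sigma = M * c / I
sigma = 54.5 * 0.0058 / 4.6550e-07
M * c = 0.3161
sigma = 679054.7798


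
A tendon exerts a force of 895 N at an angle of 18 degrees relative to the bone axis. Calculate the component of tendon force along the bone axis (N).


F_eff = F_tendon * cos(theta)
theta = 18 deg = 0.3142 rad
cos(theta) = 0.9511
F_eff = 895 * 0.9511
F_eff = 851.1956


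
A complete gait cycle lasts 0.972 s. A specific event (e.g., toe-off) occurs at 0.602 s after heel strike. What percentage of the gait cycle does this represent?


pct = (event_time / cycle_time) * 100
pct = (0.602 / 0.972) * 100
ratio = 0.6193
pct = 61.9342


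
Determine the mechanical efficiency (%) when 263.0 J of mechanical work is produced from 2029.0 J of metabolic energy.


eta = (W_mech / E_meta) * 100
eta = (263.0 / 2029.0) * 100
ratio = 0.1296
eta = 12.9621


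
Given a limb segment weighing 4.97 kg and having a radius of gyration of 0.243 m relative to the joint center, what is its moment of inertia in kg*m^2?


I = m * k^2
I = 4.97 * 0.243^2
k^2 = 0.0590
I = 0.2935


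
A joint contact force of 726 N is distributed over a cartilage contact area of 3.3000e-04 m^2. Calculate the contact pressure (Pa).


P = F / A
P = 726 / 3.3000e-04
P = 2.2000e+06


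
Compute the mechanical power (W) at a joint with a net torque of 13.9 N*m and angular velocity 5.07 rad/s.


P = M * omega
P = 13.9 * 5.07
P = 70.4730


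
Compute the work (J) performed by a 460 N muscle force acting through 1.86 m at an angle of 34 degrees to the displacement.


W = F * d * cos(theta)
theta = 34 deg = 0.5934 rad
cos(theta) = 0.8290
W = 460 * 1.86 * 0.8290
W = 709.3245


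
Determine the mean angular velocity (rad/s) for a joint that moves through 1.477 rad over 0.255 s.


omega = delta_theta / delta_t
omega = 1.477 / 0.255
omega = 5.7922


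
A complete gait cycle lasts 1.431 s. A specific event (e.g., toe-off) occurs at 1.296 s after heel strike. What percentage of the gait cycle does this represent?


pct = (event_time / cycle_time) * 100
pct = (1.296 / 1.431) * 100
ratio = 0.9057
pct = 90.5660


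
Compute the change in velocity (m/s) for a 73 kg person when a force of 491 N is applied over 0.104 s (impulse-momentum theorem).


J = F * dt = 491 * 0.104 = 51.0640 N*s
delta_v = J / m
delta_v = 51.0640 / 73
delta_v = 0.6995


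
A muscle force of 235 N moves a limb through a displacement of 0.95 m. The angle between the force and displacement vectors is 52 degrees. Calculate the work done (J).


W = F * d * cos(theta)
theta = 52 deg = 0.9076 rad
cos(theta) = 0.6157
W = 235 * 0.95 * 0.6157
W = 137.4464


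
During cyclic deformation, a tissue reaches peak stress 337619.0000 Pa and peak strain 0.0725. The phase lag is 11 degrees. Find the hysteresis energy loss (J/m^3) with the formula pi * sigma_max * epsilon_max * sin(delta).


E_loss = pi * sigma_max * epsilon_max * sin(delta)
delta = 11 deg = 0.1920 rad
sin(delta) = 0.1908
E_loss = pi * 337619.0000 * 0.0725 * 0.1908
E_loss = 14672.8205


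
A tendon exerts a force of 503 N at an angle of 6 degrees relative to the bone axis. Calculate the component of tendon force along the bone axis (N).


F_eff = F_tendon * cos(theta)
theta = 6 deg = 0.1047 rad
cos(theta) = 0.9945
F_eff = 503 * 0.9945
F_eff = 500.2445


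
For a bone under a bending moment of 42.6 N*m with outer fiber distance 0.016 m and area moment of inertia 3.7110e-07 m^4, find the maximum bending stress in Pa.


sigma = M * c / I
sigma = 42.6 * 0.016 / 3.7110e-07
M * c = 0.6816
sigma = 1.8367e+06


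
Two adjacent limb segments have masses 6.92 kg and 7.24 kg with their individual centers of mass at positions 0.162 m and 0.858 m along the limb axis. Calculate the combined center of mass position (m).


COM = (m1*x1 + m2*x2) / (m1 + m2)
COM = (6.92*0.162 + 7.24*0.858) / (6.92 + 7.24)
Numerator = 7.3330
Denominator = 14.1600
COM = 0.5179


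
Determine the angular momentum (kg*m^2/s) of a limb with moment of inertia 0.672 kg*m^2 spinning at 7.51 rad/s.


L = I * omega
L = 0.672 * 7.51
L = 5.0467


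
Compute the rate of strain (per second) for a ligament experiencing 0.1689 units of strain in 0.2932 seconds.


strain_rate = delta_strain / delta_t
strain_rate = 0.1689 / 0.2932
strain_rate = 0.5761


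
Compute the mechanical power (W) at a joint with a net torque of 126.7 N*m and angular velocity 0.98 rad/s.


P = M * omega
P = 126.7 * 0.98
P = 124.1660


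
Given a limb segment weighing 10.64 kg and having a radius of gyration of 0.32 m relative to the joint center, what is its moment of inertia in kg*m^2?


I = m * k^2
I = 10.64 * 0.32^2
k^2 = 0.1024
I = 1.0895


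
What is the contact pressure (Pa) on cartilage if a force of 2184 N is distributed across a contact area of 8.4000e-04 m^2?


P = F / A
P = 2184 / 8.4000e-04
P = 2.6000e+06


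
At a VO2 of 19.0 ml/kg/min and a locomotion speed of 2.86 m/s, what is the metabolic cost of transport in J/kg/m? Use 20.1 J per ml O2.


Power per kg = VO2 * 20.1 / 60
Power per kg = 19.0 * 20.1 / 60 = 6.3650 W/kg
Cost = power_per_kg / speed
Cost = 6.3650 / 2.86
Cost = 2.2255


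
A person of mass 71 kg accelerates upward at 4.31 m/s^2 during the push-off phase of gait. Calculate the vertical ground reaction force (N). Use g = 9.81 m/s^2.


GRF = m * (g + a)
GRF = 71 * (9.81 + 4.31)
GRF = 71 * 14.1200
GRF = 1002.5200


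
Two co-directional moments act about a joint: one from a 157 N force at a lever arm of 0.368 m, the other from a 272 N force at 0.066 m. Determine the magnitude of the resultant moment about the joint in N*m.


M = F1 * d1 + F2 * d2
M = 157 * 0.368 + 272 * 0.066
M = 57.7760 + 17.9520
M = 75.7280


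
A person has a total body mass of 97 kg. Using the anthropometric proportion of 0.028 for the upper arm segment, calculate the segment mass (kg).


m_segment = body_mass * fraction
m_segment = 97 * 0.028
m_segment = 2.7160


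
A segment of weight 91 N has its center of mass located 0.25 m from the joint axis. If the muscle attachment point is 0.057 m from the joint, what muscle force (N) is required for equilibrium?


F_muscle = W * d_load / d_muscle
F_muscle = 91 * 0.25 / 0.057
Numerator = 22.7500
F_muscle = 399.1228


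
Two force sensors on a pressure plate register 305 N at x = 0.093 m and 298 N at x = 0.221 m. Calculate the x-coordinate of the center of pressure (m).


COP_x = (F1*x1 + F2*x2) / (F1 + F2)
COP_x = (305*0.093 + 298*0.221) / (305 + 298)
Numerator = 94.2230
Denominator = 603
COP_x = 0.1563


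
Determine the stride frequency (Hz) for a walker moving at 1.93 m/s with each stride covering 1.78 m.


f = v / stride_length
f = 1.93 / 1.78
f = 1.0843


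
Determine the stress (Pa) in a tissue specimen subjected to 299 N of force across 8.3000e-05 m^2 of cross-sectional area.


stress = F / A
stress = 299 / 8.3000e-05
stress = 3.6024e+06


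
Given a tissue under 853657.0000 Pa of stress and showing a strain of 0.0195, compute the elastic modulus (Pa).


E = stress / strain
E = 853657.0000 / 0.0195
E = 4.3777e+07


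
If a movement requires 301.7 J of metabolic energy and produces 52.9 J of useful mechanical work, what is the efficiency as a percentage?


eta = (W_mech / E_meta) * 100
eta = (52.9 / 301.7) * 100
ratio = 0.1753
eta = 17.5340


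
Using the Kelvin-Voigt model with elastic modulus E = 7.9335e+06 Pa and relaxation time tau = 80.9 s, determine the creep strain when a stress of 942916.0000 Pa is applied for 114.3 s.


epsilon(t) = (sigma/E) * (1 - exp(-t/tau))
sigma/E = 942916.0000 / 7.9335e+06 = 0.1189
exp(-t/tau) = exp(-114.3 / 80.9) = 0.2434
epsilon = 0.1189 * (1 - 0.2434)
epsilon = 0.0899


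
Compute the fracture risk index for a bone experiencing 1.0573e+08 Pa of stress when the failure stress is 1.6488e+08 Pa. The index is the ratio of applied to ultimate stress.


FRI = applied / ultimate
FRI = 1.0573e+08 / 1.6488e+08
FRI = 0.6413


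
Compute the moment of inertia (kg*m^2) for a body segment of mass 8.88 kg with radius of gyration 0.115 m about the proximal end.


I = m * k^2
I = 8.88 * 0.115^2
k^2 = 0.0132
I = 0.1174


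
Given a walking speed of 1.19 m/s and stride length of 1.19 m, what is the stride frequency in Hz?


f = v / stride_length
f = 1.19 / 1.19
f = 1.0000


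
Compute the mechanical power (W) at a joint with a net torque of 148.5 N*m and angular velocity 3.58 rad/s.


P = M * omega
P = 148.5 * 3.58
P = 531.6300


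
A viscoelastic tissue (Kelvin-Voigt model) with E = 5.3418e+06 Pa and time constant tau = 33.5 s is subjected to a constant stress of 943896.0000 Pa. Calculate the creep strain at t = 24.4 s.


epsilon(t) = (sigma/E) * (1 - exp(-t/tau))
sigma/E = 943896.0000 / 5.3418e+06 = 0.1767
exp(-t/tau) = exp(-24.4 / 33.5) = 0.4827
epsilon = 0.1767 * (1 - 0.4827)
epsilon = 0.0914


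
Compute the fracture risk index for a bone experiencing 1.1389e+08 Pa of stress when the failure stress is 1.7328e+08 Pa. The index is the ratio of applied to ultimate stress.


FRI = applied / ultimate
FRI = 1.1389e+08 / 1.7328e+08
FRI = 0.6573


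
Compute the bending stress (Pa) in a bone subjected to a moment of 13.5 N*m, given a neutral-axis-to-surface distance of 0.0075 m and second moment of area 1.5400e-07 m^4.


sigma = M * c / I
sigma = 13.5 * 0.0075 / 1.5400e-07
M * c = 0.1012
sigma = 657467.5325


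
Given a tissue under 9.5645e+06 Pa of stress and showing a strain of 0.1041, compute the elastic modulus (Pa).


E = stress / strain
E = 9.5645e+06 / 0.1041
E = 9.1878e+07


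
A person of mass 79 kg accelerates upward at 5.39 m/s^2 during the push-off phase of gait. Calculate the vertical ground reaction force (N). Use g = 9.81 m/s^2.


GRF = m * (g + a)
GRF = 79 * (9.81 + 5.39)
GRF = 79 * 15.2000
GRF = 1200.8000


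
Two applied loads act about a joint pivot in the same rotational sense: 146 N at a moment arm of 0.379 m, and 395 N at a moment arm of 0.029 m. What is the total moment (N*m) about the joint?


M = F1 * d1 + F2 * d2
M = 146 * 0.379 + 395 * 0.029
M = 55.3340 + 11.4550
M = 66.7890


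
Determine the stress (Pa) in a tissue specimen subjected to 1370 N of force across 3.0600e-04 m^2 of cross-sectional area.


stress = F / A
stress = 1370 / 3.0600e-04
stress = 4.4771e+06


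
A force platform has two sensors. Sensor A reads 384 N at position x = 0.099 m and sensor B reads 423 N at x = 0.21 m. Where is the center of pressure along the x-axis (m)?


COP_x = (F1*x1 + F2*x2) / (F1 + F2)
COP_x = (384*0.099 + 423*0.21) / (384 + 423)
Numerator = 126.8460
Denominator = 807
COP_x = 0.1572


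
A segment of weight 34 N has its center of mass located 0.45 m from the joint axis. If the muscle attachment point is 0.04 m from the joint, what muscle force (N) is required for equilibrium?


F_muscle = W * d_load / d_muscle
F_muscle = 34 * 0.45 / 0.04
Numerator = 15.3000
F_muscle = 382.5000


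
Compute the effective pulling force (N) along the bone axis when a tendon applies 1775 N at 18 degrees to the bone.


F_eff = F_tendon * cos(theta)
theta = 18 deg = 0.3142 rad
cos(theta) = 0.9511
F_eff = 1775 * 0.9511
F_eff = 1688.1253


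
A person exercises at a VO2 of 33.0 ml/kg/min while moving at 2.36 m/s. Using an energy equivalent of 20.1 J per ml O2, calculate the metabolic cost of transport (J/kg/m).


Power per kg = VO2 * 20.1 / 60
Power per kg = 33.0 * 20.1 / 60 = 11.0550 W/kg
Cost = power_per_kg / speed
Cost = 11.0550 / 2.36
Cost = 4.6843


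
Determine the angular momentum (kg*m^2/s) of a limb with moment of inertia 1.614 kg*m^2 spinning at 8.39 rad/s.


L = I * omega
L = 1.614 * 8.39
L = 13.5415


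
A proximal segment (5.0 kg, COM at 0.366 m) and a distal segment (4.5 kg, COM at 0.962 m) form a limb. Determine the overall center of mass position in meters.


COM = (m1*x1 + m2*x2) / (m1 + m2)
COM = (5.0*0.366 + 4.5*0.962) / (5.0 + 4.5)
Numerator = 6.1590
Denominator = 9.5000
COM = 0.6483


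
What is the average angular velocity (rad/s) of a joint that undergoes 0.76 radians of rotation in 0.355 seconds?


omega = delta_theta / delta_t
omega = 0.76 / 0.355
omega = 2.1408


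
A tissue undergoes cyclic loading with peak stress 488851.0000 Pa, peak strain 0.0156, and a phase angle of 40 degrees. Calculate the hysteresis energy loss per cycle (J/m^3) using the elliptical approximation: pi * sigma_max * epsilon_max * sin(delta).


E_loss = pi * sigma_max * epsilon_max * sin(delta)
delta = 40 deg = 0.6981 rad
sin(delta) = 0.6428
E_loss = pi * 488851.0000 * 0.0156 * 0.6428
E_loss = 15399.9204


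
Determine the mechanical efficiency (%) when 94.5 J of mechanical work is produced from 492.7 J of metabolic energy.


eta = (W_mech / E_meta) * 100
eta = (94.5 / 492.7) * 100
ratio = 0.1918
eta = 19.1800


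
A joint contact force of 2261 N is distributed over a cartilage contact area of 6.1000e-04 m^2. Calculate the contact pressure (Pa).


P = F / A
P = 2261 / 6.1000e-04
P = 3.7066e+06


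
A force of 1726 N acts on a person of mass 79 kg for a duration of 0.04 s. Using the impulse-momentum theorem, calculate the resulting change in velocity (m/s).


J = F * dt = 1726 * 0.04 = 69.0400 N*s
delta_v = J / m
delta_v = 69.0400 / 79
delta_v = 0.8739


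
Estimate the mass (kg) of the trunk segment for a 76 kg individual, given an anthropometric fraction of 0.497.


m_segment = body_mass * fraction
m_segment = 76 * 0.497
m_segment = 37.7720


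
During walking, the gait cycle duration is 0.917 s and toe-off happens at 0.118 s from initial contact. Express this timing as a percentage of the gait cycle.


pct = (event_time / cycle_time) * 100
pct = (0.118 / 0.917) * 100
ratio = 0.1287
pct = 12.8680


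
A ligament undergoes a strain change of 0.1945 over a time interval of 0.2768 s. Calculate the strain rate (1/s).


strain_rate = delta_strain / delta_t
strain_rate = 0.1945 / 0.2768
strain_rate = 0.7027


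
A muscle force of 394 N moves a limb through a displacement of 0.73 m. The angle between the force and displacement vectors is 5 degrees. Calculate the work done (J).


W = F * d * cos(theta)
theta = 5 deg = 0.0873 rad
cos(theta) = 0.9962
W = 394 * 0.73 * 0.9962
W = 286.5255


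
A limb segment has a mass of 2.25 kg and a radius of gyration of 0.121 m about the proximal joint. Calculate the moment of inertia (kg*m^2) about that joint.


I = m * k^2
I = 2.25 * 0.121^2
k^2 = 0.0146
I = 0.0329


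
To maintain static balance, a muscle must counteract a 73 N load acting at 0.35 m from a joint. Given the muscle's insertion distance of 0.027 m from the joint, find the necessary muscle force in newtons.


F_muscle = W * d_load / d_muscle
F_muscle = 73 * 0.35 / 0.027
Numerator = 25.5500
F_muscle = 946.2963


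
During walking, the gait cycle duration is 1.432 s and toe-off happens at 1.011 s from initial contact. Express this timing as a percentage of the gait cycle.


pct = (event_time / cycle_time) * 100
pct = (1.011 / 1.432) * 100
ratio = 0.7060
pct = 70.6006


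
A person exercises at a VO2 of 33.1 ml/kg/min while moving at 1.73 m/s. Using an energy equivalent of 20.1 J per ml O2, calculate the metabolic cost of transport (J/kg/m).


Power per kg = VO2 * 20.1 / 60
Power per kg = 33.1 * 20.1 / 60 = 11.0885 W/kg
Cost = power_per_kg / speed
Cost = 11.0885 / 1.73
Cost = 6.4095


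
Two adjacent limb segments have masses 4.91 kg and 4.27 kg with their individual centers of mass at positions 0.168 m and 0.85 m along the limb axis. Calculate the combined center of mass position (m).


COM = (m1*x1 + m2*x2) / (m1 + m2)
COM = (4.91*0.168 + 4.27*0.85) / (4.91 + 4.27)
Numerator = 4.4544
Denominator = 9.1800
COM = 0.4852
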